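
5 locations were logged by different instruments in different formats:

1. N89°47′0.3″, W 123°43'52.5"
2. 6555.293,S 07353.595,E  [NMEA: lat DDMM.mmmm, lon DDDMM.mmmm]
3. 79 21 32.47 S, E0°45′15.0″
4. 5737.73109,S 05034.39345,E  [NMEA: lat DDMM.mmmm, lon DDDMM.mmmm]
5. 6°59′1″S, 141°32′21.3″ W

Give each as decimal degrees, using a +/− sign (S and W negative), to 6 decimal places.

1. 89.783417, -123.731250
2. -65.921550, 73.893250
3. -79.359019, 0.754167
4. -57.628852, 50.573224
5. -6.983611, -141.539250

Point 1:
  Lat: 47′ + 0.3″ = 47.00500′; 89 + 47.00500/60 = 89.7834167
  N ⇒ keep positive
  λ: 123° + 43/60 + 52.5/3600 = 123 + 0.716667 + 0.014583 = 123.7312500
  W ⇒ negate
Point 2:
  Lat: split at 2 digits → 65° and 55.293′; 65 + 55.293/60 = 65.9215500
  S ⇒ negate
  Lon: split at 3 digits → 073° and 53.595′; 73 + 53.595/60 = 73.8932500
  E → positive
Point 3:
  Lat: 79 + 21/60 + 32.47/3600 = 79.3590194
  S ⇒ negate
  Longitude: 0 + 45/60 + 15/3600 = 0.7541667
  E ⇒ keep positive
Point 4:
  Latitude: split at 2 digits → 57° and 37.73109′; 57 + 37.73109/60 = 57.6288515
  S ⇒ negate
  λ: split at 3 digits → 050° and 34.39345′; 50 + 34.39345/60 = 50.5732242
  E → positive
Point 5:
  Latitude: 59′ + 1″ = 59.01667′; 6 + 59.01667/60 = 6.9836111
  S → negative
  Longitude: 141° + 32/60 + 21.3/3600 = 141 + 0.533333 + 0.005917 = 141.5392500
  hemisphere W, so the sign is −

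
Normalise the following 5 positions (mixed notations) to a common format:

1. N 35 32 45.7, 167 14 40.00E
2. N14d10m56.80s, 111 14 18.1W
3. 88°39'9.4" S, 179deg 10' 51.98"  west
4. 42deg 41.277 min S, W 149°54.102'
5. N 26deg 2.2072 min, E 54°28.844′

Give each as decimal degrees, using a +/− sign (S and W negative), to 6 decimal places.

1. 35.546028, 167.244444
2. 14.182444, -111.238361
3. -88.652611, -179.181106
4. -42.687950, -149.901700
5. 26.036787, 54.480733

Point 1:
  φ: 35° + 32/60 + 45.7/3600 = 35 + 0.533333 + 0.012694 = 35.5460278
  N → positive
  λ: 167 + 14/60 + 40/3600 = 167.2444444
  E ⇒ keep positive
Point 2:
  Latitude: 14° + 10/60 + 56.8/3600 = 14 + 0.166667 + 0.015778 = 14.1824444
  N ⇒ keep positive
  Longitude: 111° + 14/60 + 18.1/3600 = 111 + 0.233333 + 0.005028 = 111.2383611
  W ⇒ negate
Point 3:
  Lat: 88 + 39/60 + 9.4/3600 = 88.6526111
  S ⇒ negate
  Lon: 10′ + 51.98″ = 10.86633′; 179 + 10.86633/60 = 179.1811056
  hemisphere W, so the sign is −
Point 4:
  Lat: 41.277′ = 0.687950°; total 42.6879500
  S → negative
  Longitude: 149 + 54.102/60 = 149.9017000
  hemisphere W, so the sign is −
Point 5:
  Lat: 26 + 2.2072/60 = 26.0367867
  N → positive
  Lon: 54 + 28.844/60 = 54.4807333
  E ⇒ keep positive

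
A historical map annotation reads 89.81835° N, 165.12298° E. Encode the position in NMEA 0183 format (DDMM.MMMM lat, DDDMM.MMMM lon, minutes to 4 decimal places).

8949.1010,N / 16507.3788,E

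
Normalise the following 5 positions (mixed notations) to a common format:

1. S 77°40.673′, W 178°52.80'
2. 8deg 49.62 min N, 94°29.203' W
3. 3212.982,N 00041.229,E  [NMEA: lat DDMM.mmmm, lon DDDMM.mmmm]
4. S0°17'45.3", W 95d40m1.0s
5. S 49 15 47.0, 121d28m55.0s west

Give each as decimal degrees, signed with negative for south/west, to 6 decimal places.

1. -77.677883, -178.880000
2. 8.827000, -94.486717
3. 32.216367, 0.687150
4. -0.295917, -95.666944
5. -49.263056, -121.481944

Point 1:
  φ: 40.673′ = 0.677883°; total 77.6778833
  S ⇒ negate
  Longitude: 178 + 52.8/60 = 178.8800000
  W ⇒ negate
Point 2:
  φ: 8 + 49.62/60 = 8.8270000
  N → positive
  Lon: 94 + 29.203/60 = 94.4867167
  W → negative
Point 3:
  Latitude: split at 2 digits → 32° and 12.982′; 32 + 12.982/60 = 32.2163667
  N → positive
  Lon: degrees = first 3 digits = 0, minutes = 41.229; 0 + 41.229/60 = 0.6871500
  E → positive
Point 4:
  φ: 0° + 17/60 + 45.3/3600 = 0 + 0.283333 + 0.012583 = 0.2959167
  S → negative
  λ: 95 + 40/60 + 1/3600 = 95.6669444
  W ⇒ negate
Point 5:
  Latitude: 15′ + 47″ = 15.78333′; 49 + 15.78333/60 = 49.2630556
  S ⇒ negate
  λ: 28′ + 55″ = 28.91667′; 121 + 28.91667/60 = 121.4819444
  W ⇒ negate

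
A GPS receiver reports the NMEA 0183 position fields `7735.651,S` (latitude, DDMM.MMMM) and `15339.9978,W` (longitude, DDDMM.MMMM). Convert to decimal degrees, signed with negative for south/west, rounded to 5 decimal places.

-77.59418, -153.66663

Lat: split at 2 digits → 77° and 35.651′; 77 + 35.651/60 = 77.594183
S → negative
Lon: split at 3 digits → 153° and 39.9978′; 153 + 39.9978/60 = 153.666630
W → negative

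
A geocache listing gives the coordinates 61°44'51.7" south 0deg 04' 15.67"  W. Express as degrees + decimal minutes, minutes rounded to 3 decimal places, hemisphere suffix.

61° 44.862′ S, 0° 4.261′ W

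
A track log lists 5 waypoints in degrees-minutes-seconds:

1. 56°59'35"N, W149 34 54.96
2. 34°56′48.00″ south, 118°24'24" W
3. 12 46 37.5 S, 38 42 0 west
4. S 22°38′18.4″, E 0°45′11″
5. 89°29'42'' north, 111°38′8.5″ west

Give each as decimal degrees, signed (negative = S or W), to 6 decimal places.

1. 56.993056, -149.581933
2. -34.946667, -118.406667
3. -12.777083, -38.700000
4. -22.638444, 0.753056
5. 89.495000, -111.635694

Point 1:
  φ: 59′ + 35″ = 59.58333′; 56 + 59.58333/60 = 56.9930556
  N → positive
  Lon: 149 + 34/60 + 54.96/3600 = 149.5819333
  W → negative
Point 2:
  φ: 34° + 56/60 + 48/3600 = 34 + 0.933333 + 0.013333 = 34.9466667
  S ⇒ negate
  λ: 118° + 24/60 + 24/3600 = 118 + 0.400000 + 0.006667 = 118.4066667
  W → negative
Point 3:
  Lat: 12 + 46/60 + 37.5/3600 = 12.7770833
  S ⇒ negate
  Lon: 38° + 42/60 + 0/3600 = 38 + 0.700000 + 0.000000 = 38.7000000
  W → negative
Point 4:
  Latitude: 22° + 38/60 + 18.4/3600 = 22 + 0.633333 + 0.005111 = 22.6384444
  S ⇒ negate
  Lon: 45′ + 11″ = 45.18333′; 0 + 45.18333/60 = 0.7530556
  E → positive
Point 5:
  Lat: 29′ + 42″ = 29.70000′; 89 + 29.70000/60 = 89.4950000
  N → positive
  Longitude: 111° + 38/60 + 8.5/3600 = 111 + 0.633333 + 0.002361 = 111.6356944
  hemisphere W, so the sign is −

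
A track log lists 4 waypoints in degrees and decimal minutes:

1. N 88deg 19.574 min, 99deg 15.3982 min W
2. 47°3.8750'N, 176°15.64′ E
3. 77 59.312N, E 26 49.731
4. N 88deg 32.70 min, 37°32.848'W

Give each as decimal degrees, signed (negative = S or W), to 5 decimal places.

1. 88.32623, -99.25664
2. 47.06458, 176.26067
3. 77.98853, 26.82885
4. 88.54500, -37.54747

Point 1:
  φ: 19.574′ = 0.326233°; total 88.326233
  N ⇒ keep positive
  Lon: 15.3982′ = 0.256637°; total 99.256637
  hemisphere W, so the sign is −
Point 2:
  Latitude: 47 + 3.875/60 = 47.064583
  N ⇒ keep positive
  Lon: 176 + 15.64/60 = 176.260667
  E ⇒ keep positive
Point 3:
  Latitude: 59.312′ = 0.988533°; total 77.988533
  N ⇒ keep positive
  λ: 26 + 49.731/60 = 26.828850
  E ⇒ keep positive
Point 4:
  Latitude: 88 + 32.7/60 = 88.545000
  N ⇒ keep positive
  Lon: 32.848′ = 0.547467°; total 37.547467
  W ⇒ negate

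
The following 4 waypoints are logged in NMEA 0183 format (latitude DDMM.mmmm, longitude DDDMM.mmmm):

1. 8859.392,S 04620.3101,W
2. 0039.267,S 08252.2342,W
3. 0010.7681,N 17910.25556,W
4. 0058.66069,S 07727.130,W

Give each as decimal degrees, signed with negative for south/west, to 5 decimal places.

Point 1:
  Latitude: split at 2 digits → 88° and 59.392′; 88 + 59.392/60 = 88.989867
  S → negative
  Lon: degrees = first 3 digits = 46, minutes = 20.3101; 46 + 20.3101/60 = 46.338502
  W → negative
Point 2:
  Lat: split at 2 digits → 00° and 39.267′; 0 + 39.267/60 = 0.654450
  S ⇒ negate
  Lon: degrees = first 3 digits = 82, minutes = 52.2342; 82 + 52.2342/60 = 82.870570
  W → negative
Point 3:
  φ: split at 2 digits → 00° and 10.7681′; 0 + 10.7681/60 = 0.179468
  N ⇒ keep positive
  Lon: split at 3 digits → 179° and 10.25556′; 179 + 10.25556/60 = 179.170926
  W → negative
Point 4:
  Lat: split at 2 digits → 00° and 58.66069′; 0 + 58.66069/60 = 0.977678
  S → negative
  Longitude: split at 3 digits → 077° and 27.13′; 77 + 27.13/60 = 77.452167
  W ⇒ negate

1. -88.98987, -46.33850
2. -0.65445, -82.87057
3. 0.17947, -179.17093
4. -0.97768, -77.45217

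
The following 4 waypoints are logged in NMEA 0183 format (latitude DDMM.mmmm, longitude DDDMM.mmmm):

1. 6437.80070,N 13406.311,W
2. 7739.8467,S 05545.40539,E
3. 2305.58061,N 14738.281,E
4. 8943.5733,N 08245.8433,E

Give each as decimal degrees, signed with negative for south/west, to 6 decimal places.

1. 64.630012, -134.105183
2. -77.664112, 55.756757
3. 23.093010, 147.638017
4. 89.726222, 82.764055

Point 1:
  φ: split at 2 digits → 64° and 37.8007′; 64 + 37.8007/60 = 64.6300117
  N ⇒ keep positive
  Longitude: degrees = first 3 digits = 134, minutes = 6.311; 134 + 6.311/60 = 134.1051833
  W → negative
Point 2:
  φ: split at 2 digits → 77° and 39.8467′; 77 + 39.8467/60 = 77.6641117
  S ⇒ negate
  Lon: split at 3 digits → 055° and 45.40539′; 55 + 45.40539/60 = 55.7567565
  E ⇒ keep positive
Point 3:
  Latitude: degrees = first 2 digits = 23, minutes = 5.58061; 23 + 5.58061/60 = 23.0930102
  N ⇒ keep positive
  Lon: degrees = first 3 digits = 147, minutes = 38.281; 147 + 38.281/60 = 147.6380167
  E → positive
Point 4:
  Lat: split at 2 digits → 89° and 43.5733′; 89 + 43.5733/60 = 89.7262217
  N → positive
  Longitude: degrees = first 3 digits = 82, minutes = 45.8433; 82 + 45.8433/60 = 82.7640550
  E → positive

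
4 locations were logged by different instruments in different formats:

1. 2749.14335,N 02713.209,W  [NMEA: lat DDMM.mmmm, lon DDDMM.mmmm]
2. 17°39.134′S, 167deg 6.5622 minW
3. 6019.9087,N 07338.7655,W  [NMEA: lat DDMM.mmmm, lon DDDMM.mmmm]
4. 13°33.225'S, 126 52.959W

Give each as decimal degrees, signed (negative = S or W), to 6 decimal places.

1. 27.819056, -27.220150
2. -17.652233, -167.109370
3. 60.331812, -73.646092
4. -13.553750, -126.882650

Point 1:
  φ: split at 2 digits → 27° and 49.14335′; 27 + 49.14335/60 = 27.8190558
  N ⇒ keep positive
  Lon: degrees = first 3 digits = 27, minutes = 13.209; 27 + 13.209/60 = 27.2201500
  W ⇒ negate
Point 2:
  Lat: 17 + 39.134/60 = 17.6522333
  S → negative
  λ: 6.5622′ = 0.109370°; total 167.1093700
  W → negative
Point 3:
  φ: split at 2 digits → 60° and 19.9087′; 60 + 19.9087/60 = 60.3318117
  N ⇒ keep positive
  Longitude: split at 3 digits → 073° and 38.7655′; 73 + 38.7655/60 = 73.6460917
  hemisphere W, so the sign is −
Point 4:
  Latitude: 13 + 33.225/60 = 13.5537500
  S ⇒ negate
  λ: 52.959′ = 0.882650°; total 126.8826500
  hemisphere W, so the sign is −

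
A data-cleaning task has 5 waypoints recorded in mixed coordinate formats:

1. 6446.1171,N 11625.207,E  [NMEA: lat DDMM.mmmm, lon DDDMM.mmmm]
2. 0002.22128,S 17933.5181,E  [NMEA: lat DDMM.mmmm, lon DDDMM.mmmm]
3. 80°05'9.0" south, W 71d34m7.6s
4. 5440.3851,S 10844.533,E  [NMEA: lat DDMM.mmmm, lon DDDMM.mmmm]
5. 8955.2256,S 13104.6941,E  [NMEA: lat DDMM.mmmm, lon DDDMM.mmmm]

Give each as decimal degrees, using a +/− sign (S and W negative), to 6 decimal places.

1. 64.768618, 116.420117
2. -0.037021, 179.558635
3. -80.085833, -71.568778
4. -54.673085, 108.742217
5. -89.920427, 131.078235

Point 1:
  Latitude: degrees = first 2 digits = 64, minutes = 46.1171; 64 + 46.1171/60 = 64.7686183
  N → positive
  λ: degrees = first 3 digits = 116, minutes = 25.207; 116 + 25.207/60 = 116.4201167
  E → positive
Point 2:
  φ: degrees = first 2 digits = 0, minutes = 2.22128; 0 + 2.22128/60 = 0.0370213
  hemisphere S, so the sign is −
  Lon: degrees = first 3 digits = 179, minutes = 33.5181; 179 + 33.5181/60 = 179.5586350
  E → positive
Point 3:
  Lat: 80 + 5/60 + 9/3600 = 80.0858333
  hemisphere S, so the sign is −
  λ: 71° + 34/60 + 7.6/3600 = 71 + 0.566667 + 0.002111 = 71.5687778
  W → negative
Point 4:
  φ: split at 2 digits → 54° and 40.3851′; 54 + 40.3851/60 = 54.6730850
  hemisphere S, so the sign is −
  λ: split at 3 digits → 108° and 44.533′; 108 + 44.533/60 = 108.7422167
  E ⇒ keep positive
Point 5:
  Lat: degrees = first 2 digits = 89, minutes = 55.2256; 89 + 55.2256/60 = 89.9204267
  hemisphere S, so the sign is −
  λ: split at 3 digits → 131° and 4.6941′; 131 + 4.6941/60 = 131.0782350
  E → positive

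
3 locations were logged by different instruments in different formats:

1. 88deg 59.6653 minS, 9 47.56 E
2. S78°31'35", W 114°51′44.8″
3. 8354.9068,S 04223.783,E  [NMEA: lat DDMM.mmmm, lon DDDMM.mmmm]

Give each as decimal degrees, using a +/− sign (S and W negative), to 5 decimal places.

Point 1:
  φ: 59.6653′ = 0.994422°; total 88.994422
  S ⇒ negate
  λ: 9 + 47.56/60 = 9.792667
  E ⇒ keep positive
Point 2:
  φ: 78° + 31/60 + 35/3600 = 78 + 0.516667 + 0.009722 = 78.526389
  S → negative
  λ: 114 + 51/60 + 44.8/3600 = 114.862444
  W ⇒ negate
Point 3:
  Lat: split at 2 digits → 83° and 54.9068′; 83 + 54.9068/60 = 83.915113
  S → negative
  λ: degrees = first 3 digits = 42, minutes = 23.783; 42 + 23.783/60 = 42.396383
  E ⇒ keep positive

1. -88.99442, 9.79267
2. -78.52639, -114.86244
3. -83.91511, 42.39638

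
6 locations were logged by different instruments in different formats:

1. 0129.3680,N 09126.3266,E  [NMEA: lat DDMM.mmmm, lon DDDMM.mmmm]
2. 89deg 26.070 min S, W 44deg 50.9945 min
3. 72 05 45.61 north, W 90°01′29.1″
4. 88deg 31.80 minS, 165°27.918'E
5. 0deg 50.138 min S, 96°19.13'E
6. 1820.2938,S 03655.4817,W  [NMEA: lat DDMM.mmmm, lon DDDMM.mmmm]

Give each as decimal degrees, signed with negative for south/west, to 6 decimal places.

Point 1:
  φ: split at 2 digits → 01° and 29.368′; 1 + 29.368/60 = 1.4894667
  N → positive
  λ: split at 3 digits → 091° and 26.3266′; 91 + 26.3266/60 = 91.4387767
  E → positive
Point 2:
  Latitude: 89 + 26.07/60 = 89.4345000
  S → negative
  λ: 50.9945′ = 0.849908°; total 44.8499083
  W → negative
Point 3:
  Lat: 72 + 5/60 + 45.61/3600 = 72.0960028
  N ⇒ keep positive
  Lon: 90 + 1/60 + 29.1/3600 = 90.0247500
  W ⇒ negate
Point 4:
  φ: 31.8′ = 0.530000°; total 88.5300000
  S → negative
  Longitude: 27.918′ = 0.465300°; total 165.4653000
  E ⇒ keep positive
Point 5:
  φ: 50.138′ = 0.835633°; total 0.8356333
  S → negative
  Longitude: 19.13′ = 0.318833°; total 96.3188333
  E → positive
Point 6:
  Lat: split at 2 digits → 18° and 20.2938′; 18 + 20.2938/60 = 18.3382300
  hemisphere S, so the sign is −
  Longitude: degrees = first 3 digits = 36, minutes = 55.4817; 36 + 55.4817/60 = 36.9246950
  W → negative

1. 1.489467, 91.438777
2. -89.434500, -44.849908
3. 72.096003, -90.024750
4. -88.530000, 165.465300
5. -0.835633, 96.318833
6. -18.338230, -36.924695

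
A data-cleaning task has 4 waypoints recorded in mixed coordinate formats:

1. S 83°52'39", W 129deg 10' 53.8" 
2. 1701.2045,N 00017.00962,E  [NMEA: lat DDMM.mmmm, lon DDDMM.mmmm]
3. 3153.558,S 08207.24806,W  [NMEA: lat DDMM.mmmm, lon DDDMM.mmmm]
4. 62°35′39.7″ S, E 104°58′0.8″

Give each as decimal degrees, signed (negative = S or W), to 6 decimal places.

Point 1:
  φ: 83 + 52/60 + 39/3600 = 83.8775000
  hemisphere S, so the sign is −
  λ: 10′ + 53.8″ = 10.89667′; 129 + 10.89667/60 = 129.1816111
  W → negative
Point 2:
  φ: split at 2 digits → 17° and 1.2045′; 17 + 1.2045/60 = 17.0200750
  N → positive
  Longitude: split at 3 digits → 000° and 17.00962′; 0 + 17.00962/60 = 0.2834937
  E → positive
Point 3:
  φ: split at 2 digits → 31° and 53.558′; 31 + 53.558/60 = 31.8926333
  S ⇒ negate
  Longitude: split at 3 digits → 082° and 7.24806′; 82 + 7.24806/60 = 82.1208010
  W → negative
Point 4:
  φ: 62° + 35/60 + 39.7/3600 = 62 + 0.583333 + 0.011028 = 62.5943611
  S → negative
  Longitude: 104 + 58/60 + 0.8/3600 = 104.9668889
  E ⇒ keep positive

1. -83.877500, -129.181611
2. 17.020075, 0.283494
3. -31.892633, -82.120801
4. -62.594361, 104.966889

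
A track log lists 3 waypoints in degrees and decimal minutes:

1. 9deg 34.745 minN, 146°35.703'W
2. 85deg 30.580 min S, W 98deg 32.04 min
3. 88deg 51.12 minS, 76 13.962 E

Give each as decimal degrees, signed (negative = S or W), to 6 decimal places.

1. 9.579083, -146.595050
2. -85.509667, -98.534000
3. -88.852000, 76.232700

Point 1:
  φ: 34.745′ = 0.579083°; total 9.5790833
  N ⇒ keep positive
  Longitude: 35.703′ = 0.595050°; total 146.5950500
  hemisphere W, so the sign is −
Point 2:
  Lat: 30.58′ = 0.509667°; total 85.5096667
  hemisphere S, so the sign is −
  Longitude: 32.04′ = 0.534000°; total 98.5340000
  W ⇒ negate
Point 3:
  Latitude: 88 + 51.12/60 = 88.8520000
  hemisphere S, so the sign is −
  Lon: 13.962′ = 0.232700°; total 76.2327000
  E → positive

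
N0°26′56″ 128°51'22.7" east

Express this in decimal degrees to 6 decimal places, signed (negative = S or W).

0.448889, 128.856306

φ: 26′ + 56″ = 26.93333′; 0 + 26.93333/60 = 0.4488889
N → positive
λ: 128° + 51/60 + 22.7/3600 = 128 + 0.850000 + 0.006306 = 128.8563056
E → positive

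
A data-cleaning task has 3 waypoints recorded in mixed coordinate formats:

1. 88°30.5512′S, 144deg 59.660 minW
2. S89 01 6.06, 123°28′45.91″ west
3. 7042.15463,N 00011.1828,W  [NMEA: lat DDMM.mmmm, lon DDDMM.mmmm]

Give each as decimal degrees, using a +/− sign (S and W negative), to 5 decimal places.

Point 1:
  Latitude: 88 + 30.5512/60 = 88.509187
  S ⇒ negate
  λ: 59.66′ = 0.994333°; total 144.994333
  hemisphere W, so the sign is −
Point 2:
  φ: 1′ + 6.06″ = 1.10100′; 89 + 1.10100/60 = 89.018350
  S → negative
  λ: 123° + 28/60 + 45.91/3600 = 123 + 0.466667 + 0.012753 = 123.479419
  W → negative
Point 3:
  φ: split at 2 digits → 70° and 42.15463′; 70 + 42.15463/60 = 70.702577
  N ⇒ keep positive
  λ: degrees = first 3 digits = 0, minutes = 11.1828; 0 + 11.1828/60 = 0.186380
  hemisphere W, so the sign is −

1. -88.50919, -144.99433
2. -89.01835, -123.47942
3. 70.70258, -0.18638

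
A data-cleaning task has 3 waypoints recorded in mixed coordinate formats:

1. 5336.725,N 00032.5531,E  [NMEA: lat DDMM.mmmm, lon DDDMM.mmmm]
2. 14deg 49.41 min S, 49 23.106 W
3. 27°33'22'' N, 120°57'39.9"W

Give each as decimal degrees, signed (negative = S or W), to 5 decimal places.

Point 1:
  Latitude: split at 2 digits → 53° and 36.725′; 53 + 36.725/60 = 53.612083
  N → positive
  Lon: degrees = first 3 digits = 0, minutes = 32.5531; 0 + 32.5531/60 = 0.542552
  E → positive
Point 2:
  Latitude: 49.41′ = 0.823500°; total 14.823500
  S → negative
  λ: 49 + 23.106/60 = 49.385100
  W → negative
Point 3:
  Lat: 27 + 33/60 + 22/3600 = 27.556111
  N ⇒ keep positive
  λ: 57′ + 39.9″ = 57.66500′; 120 + 57.66500/60 = 120.961083
  W → negative

1. 53.61208, 0.54255
2. -14.82350, -49.38510
3. 27.55611, -120.96108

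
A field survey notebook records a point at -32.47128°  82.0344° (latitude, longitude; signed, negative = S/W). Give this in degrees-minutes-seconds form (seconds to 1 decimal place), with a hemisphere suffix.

Latitude is negative → S; |value| = 32.471280
Latitude: 0.471280 × 60 = 28.27680′ → 28′, remainder × 60 = 16.608″
λ: 0.034400 × 60 = 2.06400′ → 2′, remainder × 60 = 3.840″

32°28′16.6″ S, 82°02′3.8″ E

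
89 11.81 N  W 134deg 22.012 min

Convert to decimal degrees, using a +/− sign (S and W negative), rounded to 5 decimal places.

89.19683, -134.36687

φ: 89 + 11.81/60 = 89.196833
N ⇒ keep positive
λ: 22.012′ = 0.366867°; total 134.366867
W ⇒ negate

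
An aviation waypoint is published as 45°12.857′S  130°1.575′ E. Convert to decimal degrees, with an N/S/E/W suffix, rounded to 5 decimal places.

45.21428° S, 130.02625° E

Latitude: 45 + 12.857/60 = 45.214283
Lon: 1.575′ = 0.026250°; total 130.026250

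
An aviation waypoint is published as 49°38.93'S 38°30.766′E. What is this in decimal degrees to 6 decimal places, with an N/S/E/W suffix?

φ: 49 + 38.93/60 = 49.6488333
Longitude: 30.766′ = 0.512767°; total 38.5127667

49.648833° S, 38.512767° E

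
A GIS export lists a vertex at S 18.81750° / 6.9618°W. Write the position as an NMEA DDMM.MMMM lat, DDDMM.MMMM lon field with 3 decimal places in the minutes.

φ: 18° + 0.817500 × 60 = 18° 49.05000′
Lon: minutes = (6.961800 − 6) × 60 = 57.70800

1849.050,S / 00657.708,W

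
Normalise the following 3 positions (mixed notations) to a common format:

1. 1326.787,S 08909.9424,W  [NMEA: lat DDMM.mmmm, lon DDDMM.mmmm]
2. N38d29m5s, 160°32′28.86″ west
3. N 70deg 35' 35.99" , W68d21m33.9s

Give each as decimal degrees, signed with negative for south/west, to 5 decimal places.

1. -13.44645, -89.16571
2. 38.48472, -160.54135
3. 70.59333, -68.35942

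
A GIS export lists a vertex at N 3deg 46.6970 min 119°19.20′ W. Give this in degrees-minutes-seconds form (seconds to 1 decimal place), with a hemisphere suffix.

Lat: fractional minutes 0.69700 × 60 = 41.820″
Lon: fractional minutes 0.20000 × 60 = 12.000″

3°46′41.8″ N, 119°19′12.0″ W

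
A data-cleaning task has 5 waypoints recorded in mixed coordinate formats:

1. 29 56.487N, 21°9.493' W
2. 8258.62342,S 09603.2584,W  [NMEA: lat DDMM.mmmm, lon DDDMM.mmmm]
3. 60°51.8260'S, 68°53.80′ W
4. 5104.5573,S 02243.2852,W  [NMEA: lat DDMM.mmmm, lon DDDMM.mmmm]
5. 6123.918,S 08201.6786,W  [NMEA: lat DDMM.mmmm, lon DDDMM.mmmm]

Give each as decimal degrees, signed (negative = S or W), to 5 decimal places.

Point 1:
  φ: 29 + 56.487/60 = 29.941450
  N ⇒ keep positive
  Longitude: 9.493′ = 0.158217°; total 21.158217
  W ⇒ negate
Point 2:
  Lat: degrees = first 2 digits = 82, minutes = 58.62342; 82 + 58.62342/60 = 82.977057
  S ⇒ negate
  Longitude: degrees = first 3 digits = 96, minutes = 3.2584; 96 + 3.2584/60 = 96.054307
  W ⇒ negate
Point 3:
  φ: 60 + 51.826/60 = 60.863767
  S → negative
  Lon: 68 + 53.8/60 = 68.896667
  W ⇒ negate
Point 4:
  φ: split at 2 digits → 51° and 4.5573′; 51 + 4.5573/60 = 51.075955
  S → negative
  λ: split at 3 digits → 022° and 43.2852′; 22 + 43.2852/60 = 22.721420
  W ⇒ negate
Point 5:
  Latitude: split at 2 digits → 61° and 23.918′; 61 + 23.918/60 = 61.398633
  S ⇒ negate
  λ: split at 3 digits → 082° and 1.6786′; 82 + 1.6786/60 = 82.027977
  W ⇒ negate

1. 29.94145, -21.15822
2. -82.97706, -96.05431
3. -60.86377, -68.89667
4. -51.07596, -22.72142
5. -61.39863, -82.02798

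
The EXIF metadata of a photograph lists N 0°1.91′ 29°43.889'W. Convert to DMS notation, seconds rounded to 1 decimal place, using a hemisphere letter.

Lat: fractional minutes 0.91000 × 60 = 54.600″
Lon: 43.88900′ → 43′ and 0.88900 × 60 = 53.340″

0°01′54.6″ N, 29°43′53.3″ W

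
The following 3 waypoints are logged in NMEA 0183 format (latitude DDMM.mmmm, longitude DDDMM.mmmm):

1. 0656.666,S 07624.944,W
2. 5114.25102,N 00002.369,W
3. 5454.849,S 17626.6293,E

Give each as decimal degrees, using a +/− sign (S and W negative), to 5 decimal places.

1. -6.94443, -76.41573
2. 51.23752, -0.03948
3. -54.91415, 176.44382

Point 1:
  φ: split at 2 digits → 06° and 56.666′; 6 + 56.666/60 = 6.944433
  hemisphere S, so the sign is −
  Lon: split at 3 digits → 076° and 24.944′; 76 + 24.944/60 = 76.415733
  hemisphere W, so the sign is −
Point 2:
  Latitude: degrees = first 2 digits = 51, minutes = 14.25102; 51 + 14.25102/60 = 51.237517
  N ⇒ keep positive
  Lon: degrees = first 3 digits = 0, minutes = 2.369; 0 + 2.369/60 = 0.039483
  W → negative
Point 3:
  Latitude: degrees = first 2 digits = 54, minutes = 54.849; 54 + 54.849/60 = 54.914150
  hemisphere S, so the sign is −
  Longitude: split at 3 digits → 176° and 26.6293′; 176 + 26.6293/60 = 176.443822
  E ⇒ keep positive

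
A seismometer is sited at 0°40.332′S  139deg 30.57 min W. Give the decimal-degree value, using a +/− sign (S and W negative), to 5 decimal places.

Latitude: 0 + 40.332/60 = 0.672200
hemisphere S, so the sign is −
Longitude: 30.57′ = 0.509500°; total 139.509500
W ⇒ negate

-0.67220, -139.50950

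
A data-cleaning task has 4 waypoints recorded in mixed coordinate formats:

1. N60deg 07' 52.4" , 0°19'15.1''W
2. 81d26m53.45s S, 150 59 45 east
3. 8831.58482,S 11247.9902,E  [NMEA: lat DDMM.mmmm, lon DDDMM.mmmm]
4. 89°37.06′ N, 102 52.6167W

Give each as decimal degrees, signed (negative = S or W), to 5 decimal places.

1. 60.13122, -0.32086
2. -81.44818, 150.99583
3. -88.52641, 112.79984
4. 89.61767, -102.87695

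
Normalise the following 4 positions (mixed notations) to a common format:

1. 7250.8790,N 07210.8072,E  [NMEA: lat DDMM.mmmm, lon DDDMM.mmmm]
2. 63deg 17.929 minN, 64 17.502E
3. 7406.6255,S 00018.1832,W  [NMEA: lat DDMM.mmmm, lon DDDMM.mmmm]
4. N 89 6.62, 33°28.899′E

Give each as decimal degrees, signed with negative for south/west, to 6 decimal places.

1. 72.847983, 72.180120
2. 63.298817, 64.291700
3. -74.110425, -0.303053
4. 89.110333, 33.481650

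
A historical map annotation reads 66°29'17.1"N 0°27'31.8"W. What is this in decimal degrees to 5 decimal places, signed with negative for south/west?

φ: 66° + 29/60 + 17.1/3600 = 66 + 0.483333 + 0.004750 = 66.488083
N → positive
λ: 0° + 27/60 + 31.8/3600 = 0 + 0.450000 + 0.008833 = 0.458833
W → negative

66.48808, -0.45883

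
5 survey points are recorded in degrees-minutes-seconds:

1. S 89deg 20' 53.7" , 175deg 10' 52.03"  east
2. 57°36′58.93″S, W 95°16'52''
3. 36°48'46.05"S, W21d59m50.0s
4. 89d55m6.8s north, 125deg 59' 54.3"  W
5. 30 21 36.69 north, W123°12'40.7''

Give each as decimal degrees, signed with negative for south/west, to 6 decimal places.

Point 1:
  Latitude: 89° + 20/60 + 53.7/3600 = 89 + 0.333333 + 0.014917 = 89.3482500
  S ⇒ negate
  Longitude: 175° + 10/60 + 52.03/3600 = 175 + 0.166667 + 0.014453 = 175.1811194
  E ⇒ keep positive
Point 2:
  Latitude: 36′ + 58.93″ = 36.98217′; 57 + 36.98217/60 = 57.6163694
  hemisphere S, so the sign is −
  Lon: 16′ + 52″ = 16.86667′; 95 + 16.86667/60 = 95.2811111
  W → negative
Point 3:
  Lat: 36° + 48/60 + 46.05/3600 = 36 + 0.800000 + 0.012792 = 36.8127917
  hemisphere S, so the sign is −
  Lon: 59′ + 50″ = 59.83333′; 21 + 59.83333/60 = 21.9972222
  W ⇒ negate
Point 4:
  Latitude: 55′ + 6.8″ = 55.11333′; 89 + 55.11333/60 = 89.9185556
  N → positive
  Lon: 125° + 59/60 + 54.3/3600 = 125 + 0.983333 + 0.015083 = 125.9984167
  hemisphere W, so the sign is −
Point 5:
  Latitude: 30° + 21/60 + 36.69/3600 = 30 + 0.350000 + 0.010192 = 30.3601917
  N ⇒ keep positive
  λ: 123° + 12/60 + 40.7/3600 = 123 + 0.200000 + 0.011306 = 123.2113056
  W ⇒ negate

1. -89.348250, 175.181119
2. -57.616369, -95.281111
3. -36.812792, -21.997222
4. 89.918556, -125.998417
5. 30.360192, -123.211306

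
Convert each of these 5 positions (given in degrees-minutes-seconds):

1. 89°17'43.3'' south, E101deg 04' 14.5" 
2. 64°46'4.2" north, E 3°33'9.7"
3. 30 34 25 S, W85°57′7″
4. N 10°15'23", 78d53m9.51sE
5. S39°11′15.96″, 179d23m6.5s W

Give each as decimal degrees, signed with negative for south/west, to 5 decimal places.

Point 1:
  φ: 17′ + 43.3″ = 17.72167′; 89 + 17.72167/60 = 89.295361
  S ⇒ negate
  λ: 101 + 4/60 + 14.5/3600 = 101.070694
  E ⇒ keep positive
Point 2:
  φ: 46′ + 4.2″ = 46.07000′; 64 + 46.07000/60 = 64.767833
  N ⇒ keep positive
  λ: 33′ + 9.7″ = 33.16167′; 3 + 33.16167/60 = 3.552694
  E → positive
Point 3:
  φ: 34′ + 25″ = 34.41667′; 30 + 34.41667/60 = 30.573611
  S ⇒ negate
  Longitude: 85° + 57/60 + 7/3600 = 85 + 0.950000 + 0.001944 = 85.951944
  hemisphere W, so the sign is −
Point 4:
  Latitude: 10 + 15/60 + 23/3600 = 10.256389
  N → positive
  λ: 53′ + 9.51″ = 53.15850′; 78 + 53.15850/60 = 78.885975
  E ⇒ keep positive
Point 5:
  Lat: 39 + 11/60 + 15.96/3600 = 39.187767
  S → negative
  λ: 179 + 23/60 + 6.5/3600 = 179.385139
  hemisphere W, so the sign is −

1. -89.29536, 101.07069
2. 64.76783, 3.55269
3. -30.57361, -85.95194
4. 10.25639, 78.88598
5. -39.18777, -179.38514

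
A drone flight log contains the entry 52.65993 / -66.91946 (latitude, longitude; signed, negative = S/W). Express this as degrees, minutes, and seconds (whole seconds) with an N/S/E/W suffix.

Latitude: 0.659930° → 39.59580′; 0.59580 × 60 = 35.75″
Longitude is negative → W; |value| = 66.919460
λ: whole degrees 66; 55.16760′ → 55′ and 10.06″

52°39′36″ N, 66°55′10″ W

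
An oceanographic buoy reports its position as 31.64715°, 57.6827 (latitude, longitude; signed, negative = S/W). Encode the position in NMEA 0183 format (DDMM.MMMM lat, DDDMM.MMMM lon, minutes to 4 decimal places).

3138.8290,N / 05740.9620,E

Lat: 31° + 0.647150 × 60 = 31° 38.829000′
λ: fractional part 0.682700 → 40.962000 minutes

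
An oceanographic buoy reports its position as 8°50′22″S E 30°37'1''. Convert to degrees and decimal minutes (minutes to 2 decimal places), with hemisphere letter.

Lat: 50 + 22/60 = 50.3667′
Lon: 37 + 1/60 = 37.0167′

8° 50.37′ S, 30° 37.02′ E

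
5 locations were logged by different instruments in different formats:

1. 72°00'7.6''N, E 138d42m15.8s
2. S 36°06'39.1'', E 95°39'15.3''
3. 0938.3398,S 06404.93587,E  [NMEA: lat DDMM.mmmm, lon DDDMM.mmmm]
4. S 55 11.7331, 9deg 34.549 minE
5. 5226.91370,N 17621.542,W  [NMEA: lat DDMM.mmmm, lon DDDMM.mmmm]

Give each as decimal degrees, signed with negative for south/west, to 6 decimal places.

Point 1:
  Latitude: 72 + 0/60 + 7.6/3600 = 72.0021111
  N → positive
  Longitude: 42′ + 15.8″ = 42.26333′; 138 + 42.26333/60 = 138.7043889
  E ⇒ keep positive
Point 2:
  φ: 36 + 6/60 + 39.1/3600 = 36.1108611
  S → negative
  Longitude: 39′ + 15.3″ = 39.25500′; 95 + 39.25500/60 = 95.6542500
  E ⇒ keep positive
Point 3:
  Lat: degrees = first 2 digits = 9, minutes = 38.3398; 9 + 38.3398/60 = 9.6389967
  hemisphere S, so the sign is −
  λ: degrees = first 3 digits = 64, minutes = 4.93587; 64 + 4.93587/60 = 64.0822645
  E → positive
Point 4:
  φ: 55 + 11.7331/60 = 55.1955517
  hemisphere S, so the sign is −
  λ: 9 + 34.549/60 = 9.5758167
  E → positive
Point 5:
  φ: degrees = first 2 digits = 52, minutes = 26.9137; 52 + 26.9137/60 = 52.4485617
  N ⇒ keep positive
  Lon: degrees = first 3 digits = 176, minutes = 21.542; 176 + 21.542/60 = 176.3590333
  hemisphere W, so the sign is −

1. 72.002111, 138.704389
2. -36.110861, 95.654250
3. -9.638997, 64.082265
4. -55.195552, 9.575817
5. 52.448562, -176.359033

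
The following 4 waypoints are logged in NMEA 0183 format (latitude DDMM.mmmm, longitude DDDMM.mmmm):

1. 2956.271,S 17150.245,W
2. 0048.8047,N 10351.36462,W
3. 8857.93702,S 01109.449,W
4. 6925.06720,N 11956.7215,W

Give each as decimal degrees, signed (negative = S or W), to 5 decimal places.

1. -29.93785, -171.83742
2. 0.81341, -103.85608
3. -88.96562, -11.15748
4. 69.41779, -119.94536

Point 1:
  Latitude: degrees = first 2 digits = 29, minutes = 56.271; 29 + 56.271/60 = 29.937850
  S ⇒ negate
  λ: split at 3 digits → 171° and 50.245′; 171 + 50.245/60 = 171.837417
  hemisphere W, so the sign is −
Point 2:
  Lat: degrees = first 2 digits = 0, minutes = 48.8047; 0 + 48.8047/60 = 0.813412
  N → positive
  Longitude: split at 3 digits → 103° and 51.36462′; 103 + 51.36462/60 = 103.856077
  W → negative
Point 3:
  Latitude: split at 2 digits → 88° and 57.93702′; 88 + 57.93702/60 = 88.965617
  S → negative
  Lon: degrees = first 3 digits = 11, minutes = 9.449; 11 + 9.449/60 = 11.157483
  W → negative
Point 4:
  φ: split at 2 digits → 69° and 25.0672′; 69 + 25.0672/60 = 69.417787
  N → positive
  Longitude: degrees = first 3 digits = 119, minutes = 56.7215; 119 + 56.7215/60 = 119.945358
  hemisphere W, so the sign is −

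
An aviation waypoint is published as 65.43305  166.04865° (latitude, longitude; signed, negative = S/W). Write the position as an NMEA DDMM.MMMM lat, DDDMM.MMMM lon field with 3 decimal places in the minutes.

Lat: minutes = (65.433050 − 65) × 60 = 25.98300
Lon: minutes = (166.048650 − 166) × 60 = 2.91900

6525.983,N / 16602.919,E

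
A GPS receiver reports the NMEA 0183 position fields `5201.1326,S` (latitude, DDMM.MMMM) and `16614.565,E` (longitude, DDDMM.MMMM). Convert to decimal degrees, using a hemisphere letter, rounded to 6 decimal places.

Lat: degrees = first 2 digits = 52, minutes = 1.1326; 52 + 1.1326/60 = 52.0188767
Longitude: degrees = first 3 digits = 166, minutes = 14.565; 166 + 14.565/60 = 166.2427500

52.018877° S, 166.242750° E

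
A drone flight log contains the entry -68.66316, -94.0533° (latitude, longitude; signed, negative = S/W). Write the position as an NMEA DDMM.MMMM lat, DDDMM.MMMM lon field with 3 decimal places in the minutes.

Latitude is negative → S; |value| = 68.663160
φ: minutes = (68.663160 − 68) × 60 = 39.78960
Longitude is negative → W; |value| = 94.053300
Longitude: fractional part 0.053300 → 3.19800 minutes

6839.790,S / 09403.198,W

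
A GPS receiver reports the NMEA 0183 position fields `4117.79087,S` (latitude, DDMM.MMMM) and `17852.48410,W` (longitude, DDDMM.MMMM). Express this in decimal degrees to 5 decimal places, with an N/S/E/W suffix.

Latitude: degrees = first 2 digits = 41, minutes = 17.79087; 41 + 17.79087/60 = 41.296515
Lon: split at 3 digits → 178° and 52.4841′; 178 + 52.4841/60 = 178.874735

41.29651° S, 178.87474° W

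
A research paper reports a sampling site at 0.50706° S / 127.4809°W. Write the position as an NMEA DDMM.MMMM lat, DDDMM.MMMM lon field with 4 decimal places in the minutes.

0030.4236,S / 12728.8540,W

φ: 0° + 0.507060 × 60 = 0° 30.423600′
λ: 127° + 0.480900 × 60 = 127° 28.854000′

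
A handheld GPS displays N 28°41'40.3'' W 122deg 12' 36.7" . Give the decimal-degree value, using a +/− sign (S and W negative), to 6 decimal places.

28.694528, -122.210194

Lat: 41′ + 40.3″ = 41.67167′; 28 + 41.67167/60 = 28.6945278
N ⇒ keep positive
Longitude: 122° + 12/60 + 36.7/3600 = 122 + 0.200000 + 0.010194 = 122.2101944
hemisphere W, so the sign is −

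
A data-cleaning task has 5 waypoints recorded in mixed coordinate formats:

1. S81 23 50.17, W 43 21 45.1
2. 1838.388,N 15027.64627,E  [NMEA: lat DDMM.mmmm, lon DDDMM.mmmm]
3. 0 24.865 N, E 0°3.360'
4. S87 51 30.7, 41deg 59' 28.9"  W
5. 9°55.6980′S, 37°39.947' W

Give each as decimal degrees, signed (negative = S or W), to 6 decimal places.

1. -81.397269, -43.362528
2. 18.639800, 150.460771
3. 0.414417, 0.056000
4. -87.858528, -41.991361
5. -9.928300, -37.665783

Point 1:
  Latitude: 23′ + 50.17″ = 23.83617′; 81 + 23.83617/60 = 81.3972694
  hemisphere S, so the sign is −
  Lon: 43° + 21/60 + 45.1/3600 = 43 + 0.350000 + 0.012528 = 43.3625278
  hemisphere W, so the sign is −
Point 2:
  φ: degrees = first 2 digits = 18, minutes = 38.388; 18 + 38.388/60 = 18.6398000
  N → positive
  Longitude: degrees = first 3 digits = 150, minutes = 27.64627; 150 + 27.64627/60 = 150.4607712
  E → positive
Point 3:
  φ: 24.865′ = 0.414417°; total 0.4144167
  N → positive
  Longitude: 0 + 3.36/60 = 0.0560000
  E ⇒ keep positive
Point 4:
  Lat: 87° + 51/60 + 30.7/3600 = 87 + 0.850000 + 0.008528 = 87.8585278
  hemisphere S, so the sign is −
  Longitude: 41° + 59/60 + 28.9/3600 = 41 + 0.983333 + 0.008028 = 41.9913611
  W ⇒ negate
Point 5:
  Latitude: 55.698′ = 0.928300°; total 9.9283000
  S → negative
  λ: 37 + 39.947/60 = 37.6657833
  W ⇒ negate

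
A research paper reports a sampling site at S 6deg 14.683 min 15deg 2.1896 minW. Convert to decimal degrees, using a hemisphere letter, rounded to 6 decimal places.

6.244717° S, 15.036493° W

Lat: 14.683′ = 0.244717°; total 6.2447167
Lon: 2.1896′ = 0.036493°; total 15.0364933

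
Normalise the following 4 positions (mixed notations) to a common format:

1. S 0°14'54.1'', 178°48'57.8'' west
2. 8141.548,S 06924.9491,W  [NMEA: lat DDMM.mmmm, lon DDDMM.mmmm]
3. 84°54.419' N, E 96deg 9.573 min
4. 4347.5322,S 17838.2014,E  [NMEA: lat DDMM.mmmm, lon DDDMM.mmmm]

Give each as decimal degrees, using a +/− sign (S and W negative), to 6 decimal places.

1. -0.248361, -178.816056
2. -81.692467, -69.415818
3. 84.906983, 96.159550
4. -43.792203, 178.636690

Point 1:
  Lat: 14′ + 54.1″ = 14.90167′; 0 + 14.90167/60 = 0.2483611
  S → negative
  Longitude: 48′ + 57.8″ = 48.96333′; 178 + 48.96333/60 = 178.8160556
  W → negative
Point 2:
  Latitude: degrees = first 2 digits = 81, minutes = 41.548; 81 + 41.548/60 = 81.6924667
  hemisphere S, so the sign is −
  Lon: split at 3 digits → 069° and 24.9491′; 69 + 24.9491/60 = 69.4158183
  hemisphere W, so the sign is −
Point 3:
  φ: 84 + 54.419/60 = 84.9069833
  N ⇒ keep positive
  Lon: 9.573′ = 0.159550°; total 96.1595500
  E ⇒ keep positive
Point 4:
  φ: degrees = first 2 digits = 43, minutes = 47.5322; 43 + 47.5322/60 = 43.7922033
  S → negative
  Lon: split at 3 digits → 178° and 38.2014′; 178 + 38.2014/60 = 178.6366900
  E ⇒ keep positive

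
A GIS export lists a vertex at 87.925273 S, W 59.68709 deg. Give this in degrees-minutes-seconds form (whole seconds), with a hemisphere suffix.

87°55′31″ S, 59°41′14″ W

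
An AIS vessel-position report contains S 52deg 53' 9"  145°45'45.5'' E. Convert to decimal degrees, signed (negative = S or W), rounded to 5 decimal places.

-52.88583, 145.76264

Latitude: 52° + 53/60 + 9/3600 = 52 + 0.883333 + 0.002500 = 52.885833
S ⇒ negate
Lon: 45′ + 45.5″ = 45.75833′; 145 + 45.75833/60 = 145.762639
E → positive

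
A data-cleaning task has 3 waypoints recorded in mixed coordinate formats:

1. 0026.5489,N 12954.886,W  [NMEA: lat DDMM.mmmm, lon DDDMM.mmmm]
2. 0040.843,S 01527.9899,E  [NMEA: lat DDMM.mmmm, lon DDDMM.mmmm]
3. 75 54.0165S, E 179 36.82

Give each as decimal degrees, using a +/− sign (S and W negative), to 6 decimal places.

1. 0.442482, -129.914767
2. -0.680717, 15.466498
3. -75.900275, 179.613667

Point 1:
  Latitude: degrees = first 2 digits = 0, minutes = 26.5489; 0 + 26.5489/60 = 0.4424817
  N ⇒ keep positive
  Longitude: degrees = first 3 digits = 129, minutes = 54.886; 129 + 54.886/60 = 129.9147667
  W → negative
Point 2:
  Latitude: split at 2 digits → 00° and 40.843′; 0 + 40.843/60 = 0.6807167
  S → negative
  Lon: split at 3 digits → 015° and 27.9899′; 15 + 27.9899/60 = 15.4664983
  E → positive
Point 3:
  φ: 75 + 54.0165/60 = 75.9002750
  S ⇒ negate
  Lon: 179 + 36.82/60 = 179.6136667
  E ⇒ keep positive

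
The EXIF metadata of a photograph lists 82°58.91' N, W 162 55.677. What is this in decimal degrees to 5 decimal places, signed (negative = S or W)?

φ: 58.91′ = 0.981833°; total 82.981833
N → positive
λ: 162 + 55.677/60 = 162.927950
hemisphere W, so the sign is −

82.98183, -162.92795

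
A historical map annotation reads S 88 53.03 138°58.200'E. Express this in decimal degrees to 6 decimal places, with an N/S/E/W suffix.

Lat: 88 + 53.03/60 = 88.8838333
Lon: 138 + 58.2/60 = 138.9700000

88.883833° S, 138.970000° E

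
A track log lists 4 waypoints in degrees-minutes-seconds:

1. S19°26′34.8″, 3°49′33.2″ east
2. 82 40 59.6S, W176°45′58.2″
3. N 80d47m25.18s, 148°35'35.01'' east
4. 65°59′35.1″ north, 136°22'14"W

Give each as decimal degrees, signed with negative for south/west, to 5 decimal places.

1. -19.44300, 3.82589
2. -82.68322, -176.76617
3. 80.79033, 148.59306
4. 65.99308, -136.37056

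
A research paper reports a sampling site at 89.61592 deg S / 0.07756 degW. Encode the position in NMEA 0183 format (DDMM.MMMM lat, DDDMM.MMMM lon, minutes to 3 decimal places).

8936.955,S / 00004.654,W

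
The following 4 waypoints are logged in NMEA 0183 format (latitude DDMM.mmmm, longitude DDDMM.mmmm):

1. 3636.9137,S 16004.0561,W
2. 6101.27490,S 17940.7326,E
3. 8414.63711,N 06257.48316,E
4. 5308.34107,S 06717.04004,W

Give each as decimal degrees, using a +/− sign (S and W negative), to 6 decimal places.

Point 1:
  φ: split at 2 digits → 36° and 36.9137′; 36 + 36.9137/60 = 36.6152283
  S ⇒ negate
  Lon: split at 3 digits → 160° and 4.0561′; 160 + 4.0561/60 = 160.0676017
  W ⇒ negate
Point 2:
  Latitude: split at 2 digits → 61° and 1.2749′; 61 + 1.2749/60 = 61.0212483
  S ⇒ negate
  Lon: degrees = first 3 digits = 179, minutes = 40.7326; 179 + 40.7326/60 = 179.6788767
  E → positive
Point 3:
  Latitude: degrees = first 2 digits = 84, minutes = 14.63711; 84 + 14.63711/60 = 84.2439518
  N → positive
  Longitude: split at 3 digits → 062° and 57.48316′; 62 + 57.48316/60 = 62.9580527
  E ⇒ keep positive
Point 4:
  Lat: degrees = first 2 digits = 53, minutes = 8.34107; 53 + 8.34107/60 = 53.1390178
  S → negative
  λ: split at 3 digits → 067° and 17.04004′; 67 + 17.04004/60 = 67.2840007
  W ⇒ negate

1. -36.615228, -160.067602
2. -61.021248, 179.678877
3. 84.243952, 62.958053
4. -53.139018, -67.284001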